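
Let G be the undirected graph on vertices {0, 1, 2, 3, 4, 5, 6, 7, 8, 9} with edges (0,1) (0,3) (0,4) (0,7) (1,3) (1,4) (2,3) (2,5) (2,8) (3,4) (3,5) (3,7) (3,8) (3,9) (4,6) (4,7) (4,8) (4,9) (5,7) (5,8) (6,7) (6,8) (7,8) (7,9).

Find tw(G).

3

A width-3 tree decomposition is:
Bags: B1 = {3, 4, 7, 8}  B2 = {3, 5, 7, 8}  B3 = {4, 6, 7, 8}  B4 = {2, 3, 5, 8}  B5 = {0, 3, 4, 7}  B6 = {0, 1, 3, 4}  B7 = {3, 4, 7, 9}
Tree: B1–B2, B1–B3, B2–B4, B1–B5, B5–B6, B1–B7
Each bag holds 4 vertices, so the decomposition has width 3, which upper-bounds the treewidth. Conversely, {2, 3, 5, 8} is a clique of size 4, and the vertices of any clique must share a bag in every tree decomposition; so some bag has ≥ 4 vertices and tw(G) ≥ 3. Therefore the treewidth is 3.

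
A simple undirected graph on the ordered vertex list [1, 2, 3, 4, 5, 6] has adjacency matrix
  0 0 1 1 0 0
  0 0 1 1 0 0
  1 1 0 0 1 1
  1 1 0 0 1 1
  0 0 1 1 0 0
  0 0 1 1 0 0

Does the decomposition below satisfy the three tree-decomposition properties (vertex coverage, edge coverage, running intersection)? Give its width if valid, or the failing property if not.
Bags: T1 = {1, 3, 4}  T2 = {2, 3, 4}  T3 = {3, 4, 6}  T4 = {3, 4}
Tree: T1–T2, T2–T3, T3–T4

No — vertex 5 appears in no bag.

A tree decomposition must satisfy three properties: every vertex lies in some bag; for every edge, both endpoints lie together in some bag; and for every vertex, the bags containing it form a connected subtree. Here vertex 5 appears in no bag, so the decomposition is invalid.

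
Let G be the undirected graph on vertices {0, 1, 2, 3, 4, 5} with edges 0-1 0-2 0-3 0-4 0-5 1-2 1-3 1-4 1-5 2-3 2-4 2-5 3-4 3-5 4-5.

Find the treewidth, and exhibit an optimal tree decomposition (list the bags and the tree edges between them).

With just one bag of size 6, the width is 6 − 1 = 5, so tw(G) ≤ 5. On the other hand G contains the 6-clique {0, 1, 2, 3, 4, 5}. A clique must lie in a single bag of any decomposition, so no decomposition can have width below 5. Hence tw(G) = 5 exactly.

Treewidth 5.
One optimal decomposition is:
Bags: B1 = {0, 1, 2, 3, 4, 5}
Tree: (single bag)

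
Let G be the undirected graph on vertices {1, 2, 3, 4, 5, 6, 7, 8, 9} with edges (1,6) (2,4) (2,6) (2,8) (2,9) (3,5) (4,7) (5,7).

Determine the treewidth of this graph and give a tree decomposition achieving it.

Each bag holds 2 vertices, so the decomposition has width 1, which upper-bounds the treewidth. Since G has at least one edge (e.g. 7–4), it is not an edgeless graph, so tw(G) ≥ 1. Therefore the treewidth is 1.

Treewidth 1.
One such decomposition:
Bags: B1 = {4, 7}  B2 = {2, 4}  B3 = {2, 8}  B4 = {2, 6}  B5 = {5, 7}  B6 = {2, 9}  B7 = {1, 6}  B8 = {3, 5}
Tree: B1–B2, B2–B3, B3–B4, B1–B5, B3–B6, B4–B7, B5–B8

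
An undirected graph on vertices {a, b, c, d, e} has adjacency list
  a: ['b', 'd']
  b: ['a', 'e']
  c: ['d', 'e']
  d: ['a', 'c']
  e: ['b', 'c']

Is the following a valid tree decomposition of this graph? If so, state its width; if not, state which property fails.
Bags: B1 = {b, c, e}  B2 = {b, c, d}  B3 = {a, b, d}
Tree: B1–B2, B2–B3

Yes; width 2.

Checking the three conditions: (i) the bags cover all of {a, b, c, d, e}; (ii) for each edge, some bag contains both endpoints; (iii) the bags containing any fixed vertex form a subtree. All hold, so the decomposition is valid with width 3 − 1 = 2.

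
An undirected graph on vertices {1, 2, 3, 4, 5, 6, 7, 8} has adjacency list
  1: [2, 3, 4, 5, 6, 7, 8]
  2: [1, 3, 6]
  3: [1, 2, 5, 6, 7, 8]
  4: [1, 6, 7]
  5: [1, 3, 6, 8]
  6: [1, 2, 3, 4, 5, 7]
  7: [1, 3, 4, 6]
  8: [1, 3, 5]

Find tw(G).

A width-3 tree decomposition is:
Bags: B1 = {1, 2, 3, 6}  B2 = {1, 3, 6, 7}  B3 = {1, 4, 6, 7}  B4 = {1, 3, 5, 6}  B5 = {1, 3, 5, 8}
Tree: B1–B2, B2–B3, B2–B4, B4–B5
Each bag holds 4 vertices, so the decomposition has width 3, which upper-bounds the treewidth. Conversely, {1, 3, 5, 8} is a clique of size 4, and the vertices of any clique must share a bag in every tree decomposition; so some bag has ≥ 4 vertices and tw(G) ≥ 3. The upper and lower bounds meet at 3, so that is the treewidth.

3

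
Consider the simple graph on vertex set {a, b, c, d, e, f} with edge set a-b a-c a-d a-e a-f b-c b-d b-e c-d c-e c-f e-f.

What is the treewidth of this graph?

3

A width-3 tree decomposition is:
Bags: B1 = {a, b, c, e}  B2 = {a, b, c, d}  B3 = {a, c, e, f}
Tree: B1–B2, B1–B3
The largest bag has 4 vertices, giving width 3; this decomposition certifies tw(G) ≤ 3. Conversely, {a, b, c, d} is a clique of size 4, and the vertices of any clique must share a bag in every tree decomposition; so some bag has ≥ 4 vertices and tw(G) ≥ 3. Hence tw(G) = 3 exactly.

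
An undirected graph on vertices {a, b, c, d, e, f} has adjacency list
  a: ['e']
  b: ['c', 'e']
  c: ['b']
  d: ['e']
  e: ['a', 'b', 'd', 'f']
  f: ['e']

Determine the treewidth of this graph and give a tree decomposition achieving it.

The largest bag has 2 vertices, giving width 1; this decomposition certifies tw(G) ≤ 1. Any graph with an edge has treewidth ≥ 1, and G has the edge f–e. Hence tw(G) = 1 exactly.

Treewidth 1.
Bags: B1 = {e, f}  B2 = {a, e}  B3 = {b, e}  B4 = {b, c}  B5 = {d, e}
Tree: B1–B2, B1–B3, B3–B4, B1–B5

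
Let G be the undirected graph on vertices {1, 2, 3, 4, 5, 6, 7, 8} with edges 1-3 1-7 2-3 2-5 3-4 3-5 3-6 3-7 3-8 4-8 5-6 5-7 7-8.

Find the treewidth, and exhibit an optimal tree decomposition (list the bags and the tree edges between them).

The largest bag has 3 vertices, giving width 2; this decomposition certifies tw(G) ≤ 2. For the lower bound, the 3 vertices {3, 4, 8} are pairwise adjacent, and any tree decomposition puts a clique entirely inside one bag — forcing width ≥ 2. Hence tw(G) = 2 exactly.

Treewidth 2.
One such decomposition:
Bags: B1 = {2, 3, 5}  B2 = {3, 5, 6}  B3 = {3, 5, 7}  B4 = {3, 7, 8}  B5 = {3, 4, 8}  B6 = {1, 3, 7}
Tree: B1–B2, B1–B3, B3–B4, B4–B5, B4–B6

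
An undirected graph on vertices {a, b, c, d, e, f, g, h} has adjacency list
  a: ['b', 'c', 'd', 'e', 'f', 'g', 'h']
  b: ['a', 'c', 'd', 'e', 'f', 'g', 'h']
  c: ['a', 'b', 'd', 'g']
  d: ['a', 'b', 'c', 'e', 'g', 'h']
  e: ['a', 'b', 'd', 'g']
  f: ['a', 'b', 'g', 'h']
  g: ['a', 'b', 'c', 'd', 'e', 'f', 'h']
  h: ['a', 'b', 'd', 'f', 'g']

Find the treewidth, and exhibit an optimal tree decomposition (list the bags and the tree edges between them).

Treewidth 4.
One such decomposition:
Bags: B1 = {a, b, d, e, g}  B2 = {a, b, d, g, h}  B3 = {a, b, c, d, g}  B4 = {a, b, f, g, h}
Tree: B1–B2, B1–B3, B2–B4

Each bag holds 5 vertices, so the decomposition has width 4, which upper-bounds the treewidth. Conversely, {a, b, d, e, g} is a clique of size 5, and the vertices of any clique must share a bag in every tree decomposition; so some bag has ≥ 5 vertices and tw(G) ≥ 4. Hence tw(G) = 4 exactly.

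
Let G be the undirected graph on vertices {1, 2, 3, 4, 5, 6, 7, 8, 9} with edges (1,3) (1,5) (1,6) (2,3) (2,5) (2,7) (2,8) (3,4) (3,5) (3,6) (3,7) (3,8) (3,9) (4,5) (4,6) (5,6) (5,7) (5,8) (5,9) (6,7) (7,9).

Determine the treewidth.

A width-3 tree decomposition is:
Bags: B1 = {1, 3, 5, 6}  B2 = {3, 5, 6, 7}  B3 = {3, 4, 5, 6}  B4 = {2, 3, 5, 7}  B5 = {2, 3, 5, 8}  B6 = {3, 5, 7, 9}
Tree: B1–B2, B1–B3, B2–B4, B4–B5, B4–B6
Every bag has size at most 4, so the width is 4 − 1 = 3 and tw(G) ≤ 3. For the lower bound, the 4 vertices {2, 3, 5, 8} are pairwise adjacent, and any tree decomposition puts a clique entirely inside one bag — forcing width ≥ 3. Hence tw(G) = 3 exactly.

3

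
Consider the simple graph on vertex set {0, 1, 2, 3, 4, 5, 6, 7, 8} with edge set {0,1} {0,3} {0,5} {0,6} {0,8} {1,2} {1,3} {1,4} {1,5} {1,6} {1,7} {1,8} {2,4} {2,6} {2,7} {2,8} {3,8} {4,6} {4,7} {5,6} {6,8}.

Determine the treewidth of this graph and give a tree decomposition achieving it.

Treewidth 3.
One such decomposition:
Bags: B1 = {0, 1, 6, 8}  B2 = {1, 2, 6, 8}  B3 = {1, 2, 4, 6}  B4 = {1, 2, 4, 7}  B5 = {0, 1, 3, 8}  B6 = {0, 1, 5, 6}
Tree: B1–B2, B2–B3, B3–B4, B1–B5, B1–B6

Each bag holds 4 vertices, so the decomposition has width 3, which upper-bounds the treewidth. Conversely, {0, 1, 3, 8} is a clique of size 4, and the vertices of any clique must share a bag in every tree decomposition; so some bag has ≥ 4 vertices and tw(G) ≥ 3. Therefore the treewidth is 3.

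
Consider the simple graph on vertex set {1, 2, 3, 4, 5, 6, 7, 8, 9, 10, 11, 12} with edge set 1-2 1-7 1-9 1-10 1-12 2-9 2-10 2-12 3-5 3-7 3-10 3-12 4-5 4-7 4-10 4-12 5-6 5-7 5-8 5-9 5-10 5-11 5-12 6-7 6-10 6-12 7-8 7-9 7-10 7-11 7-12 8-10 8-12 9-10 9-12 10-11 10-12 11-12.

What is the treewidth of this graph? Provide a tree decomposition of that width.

Every bag has size at most 5, so the width is 5 − 1 = 4 and tw(G) ≤ 4. On the other hand G contains the 5-clique {1, 2, 9, 10, 12}. A clique must lie in a single bag of any decomposition, so no decomposition can have width below 4. Hence tw(G) = 4 exactly.

Treewidth 4.
One such decomposition:
Bags: B1 = {5, 7, 9, 10, 12}  B2 = {1, 7, 9, 10, 12}  B3 = {1, 2, 9, 10, 12}  B4 = {5, 6, 7, 10, 12}  B5 = {4, 5, 7, 10, 12}  B6 = {5, 7, 8, 10, 12}  B7 = {5, 7, 10, 11, 12}  B8 = {3, 5, 7, 10, 12}
Tree: B1–B2, B2–B3, B1–B4, B4–B5, B5–B6, B4–B7, B5–B8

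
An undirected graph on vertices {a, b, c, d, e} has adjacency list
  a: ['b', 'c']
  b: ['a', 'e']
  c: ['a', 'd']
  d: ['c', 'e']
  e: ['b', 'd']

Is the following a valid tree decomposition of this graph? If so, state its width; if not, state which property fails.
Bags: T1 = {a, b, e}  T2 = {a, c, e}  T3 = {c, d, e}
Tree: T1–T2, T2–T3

Yes; width 2.

Every vertex of G appears in some bag (union = {a, b, c, d, e}); every edge is covered by a bag; and for each vertex v the set of bags containing v is connected in the bag tree. The decomposition is therefore valid. The largest bag has 3 vertices, so the width is 2.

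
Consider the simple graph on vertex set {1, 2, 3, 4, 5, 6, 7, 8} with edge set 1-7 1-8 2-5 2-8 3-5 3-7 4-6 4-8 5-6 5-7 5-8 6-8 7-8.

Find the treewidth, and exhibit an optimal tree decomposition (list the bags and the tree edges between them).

Treewidth 2.
One optimal decomposition is:
Bags: B1 = {3, 5, 7}  B2 = {5, 7, 8}  B3 = {5, 6, 8}  B4 = {2, 5, 8}  B5 = {4, 6, 8}  B6 = {1, 7, 8}
Tree: B1–B2, B2–B3, B3–B4, B3–B5, B2–B6

Each bag holds 3 vertices, so the decomposition has width 2, which upper-bounds the treewidth. On the other hand G contains the 3-clique {1, 7, 8}. A clique must lie in a single bag of any decomposition, so no decomposition can have width below 2. Hence tw(G) = 2 exactly.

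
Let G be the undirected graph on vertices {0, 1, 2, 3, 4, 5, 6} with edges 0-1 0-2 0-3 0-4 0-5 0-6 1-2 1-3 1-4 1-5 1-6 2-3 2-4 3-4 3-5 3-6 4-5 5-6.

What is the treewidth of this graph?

A width-4 tree decomposition is:
Bags: B1 = {0, 1, 3, 4, 5}  B2 = {0, 1, 3, 5, 6}  B3 = {0, 1, 2, 3, 4}
Tree: B1–B2, B1–B3
Every bag has size at most 5, so the width is 5 − 1 = 4 and tw(G) ≤ 4. On the other hand G contains the 5-clique {0, 1, 2, 3, 4}. A clique must lie in a single bag of any decomposition, so no decomposition can have width below 4. Hence tw(G) = 4 exactly.

4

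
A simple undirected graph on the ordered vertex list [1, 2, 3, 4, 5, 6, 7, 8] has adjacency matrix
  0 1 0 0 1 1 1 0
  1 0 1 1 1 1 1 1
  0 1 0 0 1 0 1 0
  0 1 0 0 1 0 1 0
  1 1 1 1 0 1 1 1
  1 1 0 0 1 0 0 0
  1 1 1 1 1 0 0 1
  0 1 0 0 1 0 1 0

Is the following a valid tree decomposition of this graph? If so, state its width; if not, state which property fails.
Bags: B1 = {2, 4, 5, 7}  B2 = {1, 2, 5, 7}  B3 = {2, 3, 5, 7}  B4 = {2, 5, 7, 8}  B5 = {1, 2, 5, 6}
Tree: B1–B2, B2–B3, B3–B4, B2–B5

Every vertex of G appears in some bag (union = {1, 2, 3, 4, 5, 6, 7, 8}); every edge is covered by a bag; and for each vertex v the set of bags containing v is connected in the bag tree. The decomposition is therefore valid. The largest bag has 4 vertices, so the width is 3.

Yes; width 3.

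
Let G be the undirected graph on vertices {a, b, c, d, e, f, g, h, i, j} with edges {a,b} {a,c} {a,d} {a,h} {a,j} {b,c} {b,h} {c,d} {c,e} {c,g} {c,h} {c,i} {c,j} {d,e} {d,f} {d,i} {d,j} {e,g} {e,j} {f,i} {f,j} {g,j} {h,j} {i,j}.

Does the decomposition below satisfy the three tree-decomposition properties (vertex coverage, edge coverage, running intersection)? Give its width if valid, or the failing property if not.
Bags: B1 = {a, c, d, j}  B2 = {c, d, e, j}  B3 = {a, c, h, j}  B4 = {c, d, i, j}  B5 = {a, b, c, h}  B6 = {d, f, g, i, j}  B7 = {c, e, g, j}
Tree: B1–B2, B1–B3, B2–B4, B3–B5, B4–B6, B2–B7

A tree decomposition must satisfy three properties: every vertex lies in some bag; for every edge, both endpoints lie together in some bag; and for every vertex, the bags containing it form a connected subtree. Here bags containing vertex g are not connected in the tree, so the decomposition is invalid.

No — bags containing vertex g are not connected in the tree.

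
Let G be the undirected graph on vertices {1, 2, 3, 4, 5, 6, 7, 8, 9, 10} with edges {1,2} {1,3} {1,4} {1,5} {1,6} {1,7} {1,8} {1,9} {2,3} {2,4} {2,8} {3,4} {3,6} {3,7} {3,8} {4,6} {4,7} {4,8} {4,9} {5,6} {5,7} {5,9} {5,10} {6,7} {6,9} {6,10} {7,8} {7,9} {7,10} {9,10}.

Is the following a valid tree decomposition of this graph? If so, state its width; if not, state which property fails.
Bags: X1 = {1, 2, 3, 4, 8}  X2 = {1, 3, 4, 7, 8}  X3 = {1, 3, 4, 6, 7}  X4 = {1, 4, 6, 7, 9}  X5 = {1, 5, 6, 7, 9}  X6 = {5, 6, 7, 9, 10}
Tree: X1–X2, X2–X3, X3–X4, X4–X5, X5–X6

Yes; width 4.

Vertex coverage: the bags together contain {1, 2, 3, 4, 5, 6, 7, 8, 9, 10}, the full vertex set. Edge coverage: each edge of G has both endpoints in at least one bag. Running intersection: for every vertex, the bags containing it form a connected subtree. All three properties hold, so this is a valid tree decomposition of width max|bag| − 1 = 4, and hence tw(G) ≤ 4.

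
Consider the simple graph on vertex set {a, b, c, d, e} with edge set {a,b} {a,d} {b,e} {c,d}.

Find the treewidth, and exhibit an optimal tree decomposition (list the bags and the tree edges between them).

Each bag holds 2 vertices, so the decomposition has width 1, which upper-bounds the treewidth. G has an edge, so its treewidth is at least 1. Therefore the treewidth is 1.

Treewidth 1.
One optimal decomposition is:
Bags: B1 = {b, e}  B2 = {a, b}  B3 = {a, d}  B4 = {c, d}
Tree: B1–B2, B2–B3, B3–B4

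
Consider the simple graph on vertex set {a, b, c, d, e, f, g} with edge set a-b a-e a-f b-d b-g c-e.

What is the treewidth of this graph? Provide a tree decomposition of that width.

Every bag has size at most 2, so the width is 2 − 1 = 1 and tw(G) ≤ 1. Any graph with an edge has treewidth ≥ 1, and G has the edge a–b. Hence tw(G) = 1 exactly.

Treewidth 1.
Bags: B1 = {a, b}  B2 = {a, e}  B3 = {a, f}  B4 = {b, d}  B5 = {c, e}  B6 = {b, g}
Tree: B1–B2, B1–B3, B1–B4, B2–B5, B4–B6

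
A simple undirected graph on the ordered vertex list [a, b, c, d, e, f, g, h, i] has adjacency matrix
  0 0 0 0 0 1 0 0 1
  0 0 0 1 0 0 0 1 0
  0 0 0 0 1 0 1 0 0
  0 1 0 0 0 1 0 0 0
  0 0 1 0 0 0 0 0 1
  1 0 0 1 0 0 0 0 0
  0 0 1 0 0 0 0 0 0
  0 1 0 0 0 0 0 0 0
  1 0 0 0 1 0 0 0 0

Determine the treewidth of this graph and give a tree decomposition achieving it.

Treewidth 1.
One such decomposition:
Bags: B1 = {c, g}  B2 = {c, e}  B3 = {e, i}  B4 = {a, i}  B5 = {a, f}  B6 = {d, f}  B7 = {b, d}  B8 = {b, h}
Tree: B1–B2, B2–B3, B3–B4, B4–B5, B5–B6, B6–B7, B7–B8

Every bag has size at most 2, so the width is 2 − 1 = 1 and tw(G) ≤ 1. G has an edge, so its treewidth is at least 1. Combining the bounds, tw(G) = 1.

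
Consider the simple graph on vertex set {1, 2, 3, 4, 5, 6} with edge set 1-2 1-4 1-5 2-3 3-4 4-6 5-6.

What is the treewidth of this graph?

A width-2 tree decomposition is:
Bags: B1 = {1, 5, 6}  B2 = {1, 4, 6}  B3 = {1, 2, 4}  B4 = {2, 3, 4}
Tree: B1–B2, B2–B3, B3–B4
Every bag has size at most 3, so the width is 3 − 1 = 2 and tw(G) ≤ 2. For the lower bound, G contains the cycle 5–6–4–1–5, so G is not a forest; only forests have treewidth ≤ 1, hence tw(G) ≥ 2. Combining the bounds, tw(G) = 2.

2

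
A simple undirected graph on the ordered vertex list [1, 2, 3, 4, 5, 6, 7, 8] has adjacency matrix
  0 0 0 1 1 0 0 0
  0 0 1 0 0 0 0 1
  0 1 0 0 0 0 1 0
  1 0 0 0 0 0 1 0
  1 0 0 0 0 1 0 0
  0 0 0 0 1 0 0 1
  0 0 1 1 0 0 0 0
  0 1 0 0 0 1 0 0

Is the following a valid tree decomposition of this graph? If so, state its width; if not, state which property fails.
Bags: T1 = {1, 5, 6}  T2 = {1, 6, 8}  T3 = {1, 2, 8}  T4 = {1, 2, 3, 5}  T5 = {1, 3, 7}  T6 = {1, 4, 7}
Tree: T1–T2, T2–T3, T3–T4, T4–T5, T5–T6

A tree decomposition must satisfy three properties: every vertex lies in some bag; for every edge, both endpoints lie together in some bag; and for every vertex, the bags containing it form a connected subtree. Here bags containing vertex 5 are not connected in the tree, so the decomposition is invalid.

No — bags containing vertex 5 are not connected in the tree.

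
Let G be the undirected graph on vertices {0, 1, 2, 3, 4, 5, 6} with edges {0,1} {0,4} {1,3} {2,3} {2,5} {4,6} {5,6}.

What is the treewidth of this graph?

A width-2 tree decomposition is:
Bags: B1 = {0, 1, 4}  B2 = {1, 4, 6}  B3 = {1, 5, 6}  B4 = {1, 2, 5}  B5 = {1, 2, 3}
Tree: B1–B2, B2–B3, B3–B4, B4–B5
Each bag holds 3 vertices, so the decomposition has width 2, which upper-bounds the treewidth. For the lower bound, G contains the cycle 1–0–4–6–5–2–3–1, so G is not a forest; only forests have treewidth ≤ 1, hence tw(G) ≥ 2. Therefore the treewidth is 2.

2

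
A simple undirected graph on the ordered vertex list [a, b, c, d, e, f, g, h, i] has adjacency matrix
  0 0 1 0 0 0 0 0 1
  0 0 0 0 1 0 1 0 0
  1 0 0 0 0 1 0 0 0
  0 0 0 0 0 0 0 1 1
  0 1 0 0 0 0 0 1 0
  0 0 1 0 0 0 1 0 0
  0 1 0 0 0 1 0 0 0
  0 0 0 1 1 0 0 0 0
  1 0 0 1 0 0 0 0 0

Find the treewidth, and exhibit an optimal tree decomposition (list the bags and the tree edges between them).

Treewidth 2.
One optimal decomposition is:
Bags: B1 = {a, c, f}  B2 = {a, f, i}  B3 = {d, f, i}  B4 = {d, f, h}  B5 = {e, f, h}  B6 = {b, e, f}  B7 = {b, f, g}
Tree: B1–B2, B2–B3, B3–B4, B4–B5, B5–B6, B6–B7

Each bag holds 3 vertices, so the decomposition has width 2, which upper-bounds the treewidth. For the lower bound, G contains the cycle f–c–a–i–d–h–e–b–g–f, so G is not a forest; only forests have treewidth ≤ 1, hence tw(G) ≥ 2. Therefore the treewidth is 2.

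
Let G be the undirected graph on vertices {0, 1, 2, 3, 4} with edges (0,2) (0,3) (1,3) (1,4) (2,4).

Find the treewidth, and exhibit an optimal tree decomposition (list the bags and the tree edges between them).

The largest bag has 3 vertices, giving width 2; this decomposition certifies tw(G) ≤ 2. The edges 4–2–0–3–1–4 form a cycle, so G is not a tree and its treewidth is at least 2. The upper and lower bounds meet at 2, so that is the treewidth.

Treewidth 2.
One optimal decomposition is:
Bags: B1 = {0, 2, 4}  B2 = {0, 3, 4}  B3 = {1, 3, 4}
Tree: B1–B2, B2–B3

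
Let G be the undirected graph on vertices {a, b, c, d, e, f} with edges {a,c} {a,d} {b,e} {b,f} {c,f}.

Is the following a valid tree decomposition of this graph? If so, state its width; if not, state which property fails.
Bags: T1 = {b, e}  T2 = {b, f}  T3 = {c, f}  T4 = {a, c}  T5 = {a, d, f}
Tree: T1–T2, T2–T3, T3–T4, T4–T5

A tree decomposition must satisfy three properties: every vertex lies in some bag; for every edge, both endpoints lie together in some bag; and for every vertex, the bags containing it form a connected subtree. Here bags containing vertex f are not connected in the tree, so the decomposition is invalid.

No — bags containing vertex f are not connected in the tree.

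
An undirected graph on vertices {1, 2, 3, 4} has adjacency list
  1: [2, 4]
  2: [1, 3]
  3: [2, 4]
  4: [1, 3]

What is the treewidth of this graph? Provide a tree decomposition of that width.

Every bag has size at most 3, so the width is 3 − 1 = 2 and tw(G) ≤ 2. Since 4–1–2–3–4 is a cycle in G, G is not acyclic. Forests are exactly the graphs of treewidth ≤ 1, so tw(G) ≥ 2. The upper and lower bounds meet at 2, so that is the treewidth.

Treewidth 2.
One such decomposition:
Bags: B1 = {1, 2, 4}  B2 = {2, 3, 4}
Tree: B1–B2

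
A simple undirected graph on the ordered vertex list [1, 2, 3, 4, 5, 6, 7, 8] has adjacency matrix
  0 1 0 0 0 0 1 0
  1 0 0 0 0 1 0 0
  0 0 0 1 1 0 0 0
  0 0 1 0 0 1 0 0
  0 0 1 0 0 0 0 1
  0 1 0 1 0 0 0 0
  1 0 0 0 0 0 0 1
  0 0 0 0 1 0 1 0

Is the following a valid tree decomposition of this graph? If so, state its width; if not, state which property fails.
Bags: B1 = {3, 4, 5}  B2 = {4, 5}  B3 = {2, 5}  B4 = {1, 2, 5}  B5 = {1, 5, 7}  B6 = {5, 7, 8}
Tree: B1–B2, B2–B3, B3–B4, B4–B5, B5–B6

No — vertex 6 appears in no bag.

A tree decomposition must satisfy three properties: every vertex lies in some bag; for every edge, both endpoints lie together in some bag; and for every vertex, the bags containing it form a connected subtree. Here vertex 6 appears in no bag, so the decomposition is invalid.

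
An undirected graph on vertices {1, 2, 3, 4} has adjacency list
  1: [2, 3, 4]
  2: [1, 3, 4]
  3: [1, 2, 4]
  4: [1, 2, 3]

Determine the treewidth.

A width-3 tree decomposition is:
Bags: B1 = {1, 2, 3, 4}
Tree: (single bag)
With just one bag of size 4, the width is 4 − 1 = 3, so tw(G) ≤ 3. For the lower bound, the 4 vertices {1, 2, 3, 4} are pairwise adjacent, and any tree decomposition puts a clique entirely inside one bag — forcing width ≥ 3. Combining the bounds, tw(G) = 3.

3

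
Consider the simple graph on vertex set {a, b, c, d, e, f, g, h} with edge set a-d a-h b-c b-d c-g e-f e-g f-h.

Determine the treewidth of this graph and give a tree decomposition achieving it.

Every bag has size at most 3, so the width is 3 − 1 = 2 and tw(G) ≤ 2. Since c–b–d–a–h–f–e–g–c is a cycle in G, G is not acyclic. Forests are exactly the graphs of treewidth ≤ 1, so tw(G) ≥ 2. The upper and lower bounds meet at 2, so that is the treewidth.

Treewidth 2.
One such decomposition:
Bags: B1 = {b, c, d}  B2 = {a, c, d}  B3 = {a, c, h}  B4 = {c, f, h}  B5 = {c, e, f}  B6 = {c, e, g}
Tree: B1–B2, B2–B3, B3–B4, B4–B5, B5–B6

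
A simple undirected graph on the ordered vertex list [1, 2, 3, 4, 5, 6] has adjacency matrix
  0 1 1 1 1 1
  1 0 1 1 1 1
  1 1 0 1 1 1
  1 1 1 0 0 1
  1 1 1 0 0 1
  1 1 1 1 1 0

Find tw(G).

4

A width-4 tree decomposition is:
Bags: B1 = {1, 2, 3, 4, 6}  B2 = {1, 2, 3, 5, 6}
Tree: B1–B2
Each bag holds 5 vertices, so the decomposition has width 4, which upper-bounds the treewidth. Conversely, {1, 2, 3, 4, 6} is a clique of size 5, and the vertices of any clique must share a bag in every tree decomposition; so some bag has ≥ 5 vertices and tw(G) ≥ 4. The upper and lower bounds meet at 4, so that is the treewidth.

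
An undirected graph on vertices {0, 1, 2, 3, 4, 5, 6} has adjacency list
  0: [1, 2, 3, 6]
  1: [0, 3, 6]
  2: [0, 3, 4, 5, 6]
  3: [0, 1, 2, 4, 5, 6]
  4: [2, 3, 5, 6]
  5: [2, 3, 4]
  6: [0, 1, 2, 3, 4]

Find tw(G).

A width-3 tree decomposition is:
Bags: B1 = {2, 3, 4, 6}  B2 = {0, 2, 3, 6}  B3 = {2, 3, 4, 5}  B4 = {0, 1, 3, 6}
Tree: B1–B2, B1–B3, B2–B4
The largest bag has 4 vertices, giving width 3; this decomposition certifies tw(G) ≤ 3. For the lower bound, the 4 vertices {0, 1, 3, 6} are pairwise adjacent, and any tree decomposition puts a clique entirely inside one bag — forcing width ≥ 3. Hence tw(G) = 3 exactly.

3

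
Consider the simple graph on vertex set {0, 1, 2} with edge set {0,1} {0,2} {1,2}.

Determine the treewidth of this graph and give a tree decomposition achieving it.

Treewidth 2.
One optimal decomposition is:
Bags: B1 = {0, 1, 2}
Tree: (single bag)

With just one bag of size 3, the width is 3 − 1 = 2, so tw(G) ≤ 2. For the lower bound, the 3 vertices {0, 1, 2} are pairwise adjacent, and any tree decomposition puts a clique entirely inside one bag — forcing width ≥ 2. The upper and lower bounds meet at 2, so that is the treewidth.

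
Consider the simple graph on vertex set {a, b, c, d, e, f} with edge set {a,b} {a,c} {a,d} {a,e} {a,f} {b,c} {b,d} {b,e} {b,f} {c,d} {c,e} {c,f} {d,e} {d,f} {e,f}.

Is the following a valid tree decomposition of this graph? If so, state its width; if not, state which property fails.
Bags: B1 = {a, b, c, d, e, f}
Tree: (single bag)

Yes; width 5.

Vertex coverage: the bags together contain {a, b, c, d, e, f}, the full vertex set. Edge coverage: each edge of G has both endpoints in at least one bag. Running intersection: for every vertex, the bags containing it form a connected subtree. All three properties hold, so this is a valid tree decomposition of width max|bag| − 1 = 5, and hence tw(G) ≤ 5.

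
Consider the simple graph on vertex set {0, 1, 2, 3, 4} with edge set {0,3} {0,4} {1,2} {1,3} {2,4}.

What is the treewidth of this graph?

2

A width-2 tree decomposition is:
Bags: B1 = {1, 2, 4}  B2 = {0, 1, 4}  B3 = {0, 1, 3}
Tree: B1–B2, B2–B3
The largest bag has 3 vertices, giving width 2; this decomposition certifies tw(G) ≤ 2. For the lower bound, G contains the cycle 1–2–4–0–3–1, so G is not a forest; only forests have treewidth ≤ 1, hence tw(G) ≥ 2. Combining the bounds, tw(G) = 2.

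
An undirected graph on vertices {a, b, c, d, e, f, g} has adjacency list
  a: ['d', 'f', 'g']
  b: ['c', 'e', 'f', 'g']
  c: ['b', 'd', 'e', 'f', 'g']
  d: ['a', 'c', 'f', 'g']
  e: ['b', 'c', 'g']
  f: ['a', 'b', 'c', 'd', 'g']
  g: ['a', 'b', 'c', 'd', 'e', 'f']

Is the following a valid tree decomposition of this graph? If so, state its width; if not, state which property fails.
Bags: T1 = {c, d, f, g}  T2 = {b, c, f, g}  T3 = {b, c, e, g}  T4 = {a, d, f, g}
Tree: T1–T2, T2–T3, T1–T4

Checking the three conditions: (i) the bags cover all of {a, b, c, d, e, f, g}; (ii) for each edge, some bag contains both endpoints; (iii) the bags containing any fixed vertex form a subtree. All hold, so the decomposition is valid with width 4 − 1 = 3.

Yes; width 3.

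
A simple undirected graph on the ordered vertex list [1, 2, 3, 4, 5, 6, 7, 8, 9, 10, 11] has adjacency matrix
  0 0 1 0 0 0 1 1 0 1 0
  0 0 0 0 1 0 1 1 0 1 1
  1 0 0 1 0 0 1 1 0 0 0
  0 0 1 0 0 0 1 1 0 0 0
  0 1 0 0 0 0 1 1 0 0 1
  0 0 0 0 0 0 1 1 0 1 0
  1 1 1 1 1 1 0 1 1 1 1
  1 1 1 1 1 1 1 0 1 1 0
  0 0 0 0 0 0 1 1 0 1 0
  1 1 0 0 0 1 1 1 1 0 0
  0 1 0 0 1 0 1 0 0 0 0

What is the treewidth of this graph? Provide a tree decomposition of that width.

Treewidth 3.
One such decomposition:
Bags: B1 = {2, 5, 7, 8}  B2 = {2, 5, 7, 11}  B3 = {2, 7, 8, 10}  B4 = {6, 7, 8, 10}  B5 = {7, 8, 9, 10}  B6 = {1, 7, 8, 10}  B7 = {1, 3, 7, 8}  B8 = {3, 4, 7, 8}
Tree: B1–B2, B1–B3, B3–B4, B3–B5, B5–B6, B6–B7, B7–B8

Each bag holds 4 vertices, so the decomposition has width 3, which upper-bounds the treewidth. On the other hand G contains the 4-clique {1, 7, 8, 10}. A clique must lie in a single bag of any decomposition, so no decomposition can have width below 3. Hence tw(G) = 3 exactly.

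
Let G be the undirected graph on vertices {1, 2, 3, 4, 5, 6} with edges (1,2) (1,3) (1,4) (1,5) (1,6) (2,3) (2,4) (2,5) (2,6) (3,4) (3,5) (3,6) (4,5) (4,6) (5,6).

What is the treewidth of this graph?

5

A width-5 tree decomposition is:
Bags: B1 = {1, 2, 3, 4, 5, 6}
Tree: (single bag)
With just one bag of size 6, the width is 6 − 1 = 5, so tw(G) ≤ 5. Conversely, {1, 2, 3, 4, 5, 6} is a clique of size 6, and the vertices of any clique must share a bag in every tree decomposition; so some bag has ≥ 6 vertices and tw(G) ≥ 5. Combining the bounds, tw(G) = 5.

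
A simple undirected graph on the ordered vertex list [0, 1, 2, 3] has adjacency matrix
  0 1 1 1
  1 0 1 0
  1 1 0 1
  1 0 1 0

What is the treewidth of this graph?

A width-2 tree decomposition is:
Bags: B1 = {0, 2, 3}  B2 = {0, 1, 2}
Tree: B1–B2
The largest bag has 3 vertices, giving width 2; this decomposition certifies tw(G) ≤ 2. On the other hand G contains the 3-clique {0, 1, 2}. A clique must lie in a single bag of any decomposition, so no decomposition can have width below 2. Combining the bounds, tw(G) = 2.

2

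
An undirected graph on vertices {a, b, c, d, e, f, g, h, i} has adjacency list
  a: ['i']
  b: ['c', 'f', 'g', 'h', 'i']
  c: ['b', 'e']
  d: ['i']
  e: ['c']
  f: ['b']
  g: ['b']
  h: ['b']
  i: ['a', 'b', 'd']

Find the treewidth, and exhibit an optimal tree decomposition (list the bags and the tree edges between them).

Treewidth 1.
One such decomposition:
Bags: B1 = {b, g}  B2 = {b, h}  B3 = {b, c}  B4 = {b, f}  B5 = {c, e}  B6 = {b, i}  B7 = {d, i}  B8 = {a, i}
Tree: B1–B2, B2–B3, B2–B4, B3–B5, B2–B6, B6–B7, B6–B8

The largest bag has 2 vertices, giving width 1; this decomposition certifies tw(G) ≤ 1. G has an edge, so its treewidth is at least 1. The upper and lower bounds meet at 1, so that is the treewidth.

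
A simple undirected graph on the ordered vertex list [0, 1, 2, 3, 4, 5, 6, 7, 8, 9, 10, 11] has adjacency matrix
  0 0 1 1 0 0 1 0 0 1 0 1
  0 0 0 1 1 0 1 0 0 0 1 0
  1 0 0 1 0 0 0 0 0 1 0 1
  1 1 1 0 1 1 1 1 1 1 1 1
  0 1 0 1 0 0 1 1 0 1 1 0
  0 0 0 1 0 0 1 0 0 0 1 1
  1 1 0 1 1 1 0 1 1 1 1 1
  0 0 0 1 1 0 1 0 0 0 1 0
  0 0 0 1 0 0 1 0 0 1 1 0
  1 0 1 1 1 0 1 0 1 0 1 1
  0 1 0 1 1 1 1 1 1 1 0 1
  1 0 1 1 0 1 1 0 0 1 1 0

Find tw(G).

A width-4 tree decomposition is:
Bags: B1 = {3, 6, 9, 10, 11}  B2 = {3, 6, 8, 9, 10}  B3 = {3, 4, 6, 9, 10}  B4 = {1, 3, 4, 6, 10}  B5 = {0, 3, 6, 9, 11}  B6 = {0, 2, 3, 9, 11}  B7 = {3, 4, 6, 7, 10}  B8 = {3, 5, 6, 10, 11}
Tree: B1–B2, B2–B3, B3–B4, B1–B5, B5–B6, B4–B7, B1–B8
Each bag holds 5 vertices, so the decomposition has width 4, which upper-bounds the treewidth. For the lower bound, the 5 vertices {0, 2, 3, 9, 11} are pairwise adjacent, and any tree decomposition puts a clique entirely inside one bag — forcing width ≥ 4. Combining the bounds, tw(G) = 4.

4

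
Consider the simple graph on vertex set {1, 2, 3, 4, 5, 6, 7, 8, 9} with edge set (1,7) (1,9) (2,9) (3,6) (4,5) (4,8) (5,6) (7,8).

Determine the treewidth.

A width-1 tree decomposition is:
Bags: B1 = {3, 6}  B2 = {5, 6}  B3 = {4, 5}  B4 = {4, 8}  B5 = {7, 8}  B6 = {1, 7}  B7 = {1, 9}  B8 = {2, 9}
Tree: B1–B2, B2–B3, B3–B4, B4–B5, B5–B6, B6–B7, B7–B8
The largest bag has 2 vertices, giving width 1; this decomposition certifies tw(G) ≤ 1. Since G has at least one edge (e.g. 3–6), it is not an edgeless graph, so tw(G) ≥ 1. Therefore the treewidth is 1.

1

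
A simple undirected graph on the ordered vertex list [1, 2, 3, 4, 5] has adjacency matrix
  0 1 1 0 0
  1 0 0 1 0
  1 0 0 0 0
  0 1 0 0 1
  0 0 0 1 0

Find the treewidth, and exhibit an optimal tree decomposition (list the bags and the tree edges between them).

Every bag has size at most 2, so the width is 2 − 1 = 1 and tw(G) ≤ 1. Any graph with an edge has treewidth ≥ 1, and G has the edge 5–4. Combining the bounds, tw(G) = 1.

Treewidth 1.
Bags: B1 = {4, 5}  B2 = {2, 4}  B3 = {1, 2}  B4 = {1, 3}
Tree: B1–B2, B2–B3, B3–B4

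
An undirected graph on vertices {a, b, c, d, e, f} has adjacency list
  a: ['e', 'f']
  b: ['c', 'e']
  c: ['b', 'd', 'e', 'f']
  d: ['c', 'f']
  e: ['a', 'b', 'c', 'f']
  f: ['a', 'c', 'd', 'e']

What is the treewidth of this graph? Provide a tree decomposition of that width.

Treewidth 2.
One optimal decomposition is:
Bags: B1 = {c, e, f}  B2 = {a, e, f}  B3 = {b, c, e}  B4 = {c, d, f}
Tree: B1–B2, B1–B3, B1–B4

Every bag has size at most 3, so the width is 3 − 1 = 2 and tw(G) ≤ 2. Conversely, {c, d, f} is a clique of size 3, and the vertices of any clique must share a bag in every tree decomposition; so some bag has ≥ 3 vertices and tw(G) ≥ 2. The upper and lower bounds meet at 2, so that is the treewidth.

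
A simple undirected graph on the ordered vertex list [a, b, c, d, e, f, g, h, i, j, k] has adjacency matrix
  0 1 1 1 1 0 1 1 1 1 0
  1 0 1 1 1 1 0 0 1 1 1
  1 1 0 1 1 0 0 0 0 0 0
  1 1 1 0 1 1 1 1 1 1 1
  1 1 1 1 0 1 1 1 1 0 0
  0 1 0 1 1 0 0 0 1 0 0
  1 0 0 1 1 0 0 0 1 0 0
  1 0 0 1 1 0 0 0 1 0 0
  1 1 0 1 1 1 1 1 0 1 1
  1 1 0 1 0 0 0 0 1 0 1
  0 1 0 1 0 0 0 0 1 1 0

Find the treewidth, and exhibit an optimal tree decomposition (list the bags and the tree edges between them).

The largest bag has 5 vertices, giving width 4; this decomposition certifies tw(G) ≤ 4. For the lower bound, the 5 vertices {a, b, c, d, e} are pairwise adjacent, and any tree decomposition puts a clique entirely inside one bag — forcing width ≥ 4. The upper and lower bounds meet at 4, so that is the treewidth.

Treewidth 4.
One optimal decomposition is:
Bags: B1 = {a, b, d, i, j}  B2 = {a, b, d, e, i}  B3 = {a, d, e, h, i}  B4 = {a, d, e, g, i}  B5 = {b, d, i, j, k}  B6 = {a, b, c, d, e}  B7 = {b, d, e, f, i}
Tree: B1–B2, B2–B3, B3–B4, B1–B5, B2–B6, B2–B7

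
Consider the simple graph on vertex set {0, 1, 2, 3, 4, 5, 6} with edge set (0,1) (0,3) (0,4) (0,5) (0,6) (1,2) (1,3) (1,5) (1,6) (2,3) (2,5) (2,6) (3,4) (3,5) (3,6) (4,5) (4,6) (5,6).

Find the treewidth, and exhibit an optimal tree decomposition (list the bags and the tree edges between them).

Treewidth 4.
One such decomposition:
Bags: B1 = {0, 1, 3, 5, 6}  B2 = {1, 2, 3, 5, 6}  B3 = {0, 3, 4, 5, 6}
Tree: B1–B2, B1–B3

Every bag has size at most 5, so the width is 5 − 1 = 4 and tw(G) ≤ 4. Conversely, {0, 1, 3, 5, 6} is a clique of size 5, and the vertices of any clique must share a bag in every tree decomposition; so some bag has ≥ 5 vertices and tw(G) ≥ 4. Hence tw(G) = 4 exactly.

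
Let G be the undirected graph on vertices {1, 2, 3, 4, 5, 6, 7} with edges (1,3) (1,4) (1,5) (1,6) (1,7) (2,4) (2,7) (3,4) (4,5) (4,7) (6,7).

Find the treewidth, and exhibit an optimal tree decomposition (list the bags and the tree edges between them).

Every bag has size at most 3, so the width is 3 − 1 = 2 and tw(G) ≤ 2. On the other hand G contains the 3-clique {1, 3, 4}. A clique must lie in a single bag of any decomposition, so no decomposition can have width below 2. Therefore the treewidth is 2.

Treewidth 2.
One such decomposition:
Bags: B1 = {1, 3, 4}  B2 = {1, 4, 7}  B3 = {2, 4, 7}  B4 = {1, 4, 5}  B5 = {1, 6, 7}
Tree: B1–B2, B2–B3, B1–B4, B2–B5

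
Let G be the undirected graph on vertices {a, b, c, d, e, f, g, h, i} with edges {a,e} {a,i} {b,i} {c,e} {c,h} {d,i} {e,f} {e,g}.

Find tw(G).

A width-1 tree decomposition is:
Bags: B1 = {a, e}  B2 = {a, i}  B3 = {e, g}  B4 = {c, e}  B5 = {e, f}  B6 = {b, i}  B7 = {d, i}  B8 = {c, h}
Tree: B1–B2, B1–B3, B3–B4, B4–B5, B2–B6, B2–B7, B4–B8
Every bag has size at most 2, so the width is 2 − 1 = 1 and tw(G) ≤ 1. Any graph with an edge has treewidth ≥ 1, and G has the edge e–a. Therefore the treewidth is 1.

1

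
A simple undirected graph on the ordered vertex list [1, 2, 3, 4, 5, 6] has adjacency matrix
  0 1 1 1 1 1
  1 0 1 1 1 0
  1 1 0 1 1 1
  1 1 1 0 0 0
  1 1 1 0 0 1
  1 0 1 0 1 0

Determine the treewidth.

3

A width-3 tree decomposition is:
Bags: B1 = {1, 2, 3, 4}  B2 = {1, 2, 3, 5}  B3 = {1, 3, 5, 6}
Tree: B1–B2, B2–B3
The largest bag has 4 vertices, giving width 3; this decomposition certifies tw(G) ≤ 3. For the lower bound, the 4 vertices {1, 2, 3, 4} are pairwise adjacent, and any tree decomposition puts a clique entirely inside one bag — forcing width ≥ 3. Combining the bounds, tw(G) = 3.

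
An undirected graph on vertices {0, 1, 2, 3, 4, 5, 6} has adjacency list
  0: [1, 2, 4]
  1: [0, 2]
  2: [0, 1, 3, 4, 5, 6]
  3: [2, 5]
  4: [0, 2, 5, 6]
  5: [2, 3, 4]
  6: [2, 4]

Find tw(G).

A width-2 tree decomposition is:
Bags: B1 = {0, 1, 2}  B2 = {0, 2, 4}  B3 = {2, 4, 6}  B4 = {2, 4, 5}  B5 = {2, 3, 5}
Tree: B1–B2, B2–B3, B2–B4, B4–B5
The largest bag has 3 vertices, giving width 2; this decomposition certifies tw(G) ≤ 2. Conversely, {0, 1, 2} is a clique of size 3, and the vertices of any clique must share a bag in every tree decomposition; so some bag has ≥ 3 vertices and tw(G) ≥ 2. Therefore the treewidth is 2.

2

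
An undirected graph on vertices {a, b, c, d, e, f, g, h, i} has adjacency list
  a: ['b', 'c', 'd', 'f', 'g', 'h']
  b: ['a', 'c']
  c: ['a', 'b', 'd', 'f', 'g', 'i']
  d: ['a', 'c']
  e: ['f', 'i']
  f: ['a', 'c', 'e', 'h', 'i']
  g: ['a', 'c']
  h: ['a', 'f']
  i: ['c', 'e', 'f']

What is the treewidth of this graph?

A width-2 tree decomposition is:
Bags: B1 = {a, b, c}  B2 = {a, c, f}  B3 = {c, f, i}  B4 = {e, f, i}  B5 = {a, f, h}  B6 = {a, c, g}  B7 = {a, c, d}
Tree: B1–B2, B2–B3, B3–B4, B2–B5, B1–B6, B1–B7
Every bag has size at most 3, so the width is 3 − 1 = 2 and tw(G) ≤ 2. Conversely, {e, f, i} is a clique of size 3, and the vertices of any clique must share a bag in every tree decomposition; so some bag has ≥ 3 vertices and tw(G) ≥ 2. The upper and lower bounds meet at 2, so that is the treewidth.

2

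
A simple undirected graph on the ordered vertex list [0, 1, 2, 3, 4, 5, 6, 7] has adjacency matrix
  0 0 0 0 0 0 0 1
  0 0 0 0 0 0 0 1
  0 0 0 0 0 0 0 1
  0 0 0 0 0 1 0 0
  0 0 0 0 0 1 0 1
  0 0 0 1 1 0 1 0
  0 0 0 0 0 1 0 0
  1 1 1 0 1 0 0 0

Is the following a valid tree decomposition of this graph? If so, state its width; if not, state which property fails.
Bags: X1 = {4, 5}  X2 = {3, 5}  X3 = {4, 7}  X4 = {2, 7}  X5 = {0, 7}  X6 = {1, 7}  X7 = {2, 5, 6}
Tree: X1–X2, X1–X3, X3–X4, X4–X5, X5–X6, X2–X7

A tree decomposition must satisfy three properties: every vertex lies in some bag; for every edge, both endpoints lie together in some bag; and for every vertex, the bags containing it form a connected subtree. Here bags containing vertex 2 are not connected in the tree, so the decomposition is invalid.

No — bags containing vertex 2 are not connected in the tree.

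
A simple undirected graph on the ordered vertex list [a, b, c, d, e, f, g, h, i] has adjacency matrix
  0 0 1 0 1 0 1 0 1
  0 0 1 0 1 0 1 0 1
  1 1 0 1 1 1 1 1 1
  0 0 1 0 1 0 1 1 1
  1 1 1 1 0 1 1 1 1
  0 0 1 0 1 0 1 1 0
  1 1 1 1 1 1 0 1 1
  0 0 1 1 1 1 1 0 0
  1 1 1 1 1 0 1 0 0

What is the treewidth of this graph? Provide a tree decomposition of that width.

Each bag holds 5 vertices, so the decomposition has width 4, which upper-bounds the treewidth. For the lower bound, the 5 vertices {c, d, e, g, h} are pairwise adjacent, and any tree decomposition puts a clique entirely inside one bag — forcing width ≥ 4. Combining the bounds, tw(G) = 4.

Treewidth 4.
One optimal decomposition is:
Bags: B1 = {c, d, e, g, h}  B2 = {c, e, f, g, h}  B3 = {c, d, e, g, i}  B4 = {b, c, e, g, i}  B5 = {a, c, e, g, i}
Tree: B1–B2, B1–B3, B3–B4, B4–B5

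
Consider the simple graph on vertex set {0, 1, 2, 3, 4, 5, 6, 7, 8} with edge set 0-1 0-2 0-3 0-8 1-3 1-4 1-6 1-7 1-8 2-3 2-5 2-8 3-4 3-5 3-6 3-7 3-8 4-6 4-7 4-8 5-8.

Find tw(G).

3

A width-3 tree decomposition is:
Bags: B1 = {0, 1, 3, 8}  B2 = {1, 3, 4, 8}  B3 = {0, 2, 3, 8}  B4 = {1, 3, 4, 7}  B5 = {2, 3, 5, 8}  B6 = {1, 3, 4, 6}
Tree: B1–B2, B1–B3, B2–B4, B3–B5, B2–B6
The largest bag has 4 vertices, giving width 3; this decomposition certifies tw(G) ≤ 3. Conversely, {0, 1, 3, 8} is a clique of size 4, and the vertices of any clique must share a bag in every tree decomposition; so some bag has ≥ 4 vertices and tw(G) ≥ 3. Hence tw(G) = 3 exactly.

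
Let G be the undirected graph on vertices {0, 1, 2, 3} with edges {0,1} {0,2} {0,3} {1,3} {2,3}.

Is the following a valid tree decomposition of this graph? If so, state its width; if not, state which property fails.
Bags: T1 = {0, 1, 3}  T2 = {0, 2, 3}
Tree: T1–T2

Yes; width 2.

Vertex coverage: the bags together contain {0, 1, 2, 3}, the full vertex set. Edge coverage: each edge of G has both endpoints in at least one bag. Running intersection: for every vertex, the bags containing it form a connected subtree. All three properties hold, so this is a valid tree decomposition of width max|bag| − 1 = 2, and hence tw(G) ≤ 2.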